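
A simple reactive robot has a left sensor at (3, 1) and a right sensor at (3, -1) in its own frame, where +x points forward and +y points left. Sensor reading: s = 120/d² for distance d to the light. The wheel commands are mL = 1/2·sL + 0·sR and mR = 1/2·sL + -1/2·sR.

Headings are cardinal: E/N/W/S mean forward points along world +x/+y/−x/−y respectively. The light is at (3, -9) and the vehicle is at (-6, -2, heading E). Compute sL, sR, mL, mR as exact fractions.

6/5 5/3 3/5 -7/30

left sensor world pos  = (-3, -1); dL² = 100
right sensor world pos = (-3, -3); dR² = 72
sL = 120/100 = 6/5
sR = 120/72 = 5/3
mL = 1/2·sL + 0·sR = 3/5
mR = 1/2·sL + -1/2·sR = -7/30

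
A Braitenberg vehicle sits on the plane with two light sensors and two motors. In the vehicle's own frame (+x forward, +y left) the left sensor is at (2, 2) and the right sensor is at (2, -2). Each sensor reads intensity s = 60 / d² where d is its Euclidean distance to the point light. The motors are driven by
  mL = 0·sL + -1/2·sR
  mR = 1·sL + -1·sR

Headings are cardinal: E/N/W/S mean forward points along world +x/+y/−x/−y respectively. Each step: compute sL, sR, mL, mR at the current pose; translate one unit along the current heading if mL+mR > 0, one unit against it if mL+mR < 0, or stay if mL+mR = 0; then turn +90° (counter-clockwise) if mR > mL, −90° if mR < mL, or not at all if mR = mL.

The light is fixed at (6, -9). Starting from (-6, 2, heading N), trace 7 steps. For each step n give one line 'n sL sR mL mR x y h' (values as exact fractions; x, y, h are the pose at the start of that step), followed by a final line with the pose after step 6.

0 12/73 60/269 -30/269 -1152/19637 -6 2 N
1 3/13 3/17 -3/34 12/221 -6 1 W
2 12/29 60/233 -30/233 1056/6757 -5 1 S
3 30/101 6/13 -3/13 -216/1313 -5 0 E
4 60/317 60/221 -30/221 -5760/70057 -6 0 N
5 15/58 15/74 -15/148 60/1073 -6 -1 W
6 20/39 12/41 -6/41 352/1599 -5 -1 S
final -5 -2 E

n=0: pose=(-6,2,N); sL=12/73, sR=60/269; mL=-30/269, mR=-1152/19637; mL+mR=-3342/19637 → advance -1; mR−mL=1038/19637 → turn +1·90°
n=1: pose=(-6,1,W); sL=3/13, sR=3/17; mL=-3/34, mR=12/221; mL+mR=-15/442 → advance -1; mR−mL=63/442 → turn +1·90°
n=2: pose=(-5,1,S); sL=12/29, sR=60/233; mL=-30/233, mR=1056/6757; mL+mR=186/6757 → advance +1; mR−mL=1926/6757 → turn +1·90°
n=3: pose=(-5,0,E); sL=30/101, sR=6/13; mL=-3/13, mR=-216/1313; mL+mR=-519/1313 → advance -1; mR−mL=87/1313 → turn +1·90°
n=4: pose=(-6,0,N); sL=60/317, sR=60/221; mL=-30/221, mR=-5760/70057; mL+mR=-15270/70057 → advance -1; mR−mL=3750/70057 → turn +1·90°
n=5: pose=(-6,-1,W); sL=15/58, sR=15/74; mL=-15/148, mR=60/1073; mL+mR=-195/4292 → advance -1; mR−mL=675/4292 → turn +1·90°
n=6: pose=(-5,-1,S); sL=20/39, sR=12/41; mL=-6/41, mR=352/1599; mL+mR=118/1599 → advance +1; mR−mL=586/1599 → turn +1·90°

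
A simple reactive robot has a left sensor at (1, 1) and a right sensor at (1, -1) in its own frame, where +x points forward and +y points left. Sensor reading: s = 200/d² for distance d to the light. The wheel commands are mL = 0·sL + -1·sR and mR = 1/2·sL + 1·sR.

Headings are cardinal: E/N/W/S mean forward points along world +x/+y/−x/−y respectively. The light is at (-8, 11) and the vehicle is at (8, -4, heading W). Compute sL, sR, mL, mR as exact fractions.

left sensor world pos  = (7, -5); dL² = 481
right sensor world pos = (7, -3); dR² = 421
sL = 200/481 = 200/481
sR = 200/421 = 200/421
mL = 0·sL + -1·sR = -200/421
mR = 1/2·sL + 1·sR = 138300/202501

200/481 200/421 -200/421 138300/202501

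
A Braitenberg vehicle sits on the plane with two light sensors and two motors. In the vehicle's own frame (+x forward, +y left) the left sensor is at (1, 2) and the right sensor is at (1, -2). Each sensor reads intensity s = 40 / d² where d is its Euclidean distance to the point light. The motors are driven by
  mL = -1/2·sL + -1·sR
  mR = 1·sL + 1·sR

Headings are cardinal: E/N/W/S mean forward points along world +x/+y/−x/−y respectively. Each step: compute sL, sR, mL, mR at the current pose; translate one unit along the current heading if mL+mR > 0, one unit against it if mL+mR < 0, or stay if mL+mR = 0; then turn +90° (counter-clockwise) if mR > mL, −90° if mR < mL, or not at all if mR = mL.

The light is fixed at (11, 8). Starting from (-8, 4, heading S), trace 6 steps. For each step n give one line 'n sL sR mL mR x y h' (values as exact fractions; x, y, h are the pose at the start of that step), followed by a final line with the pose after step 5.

0 20/157 20/233 -5470/36581 7800/36581 -8 4 S
1 40/333 40/373 -20780/124209 28240/124209 -8 3 E
2 5/52 5/34 -345/1768 215/884 -7 3 N
3 40/397 8/73 -4636/28981 6096/28981 -7 4 W
4 20/157 20/233 -5470/36581 7800/36581 -8 4 S
5 40/333 40/373 -20780/124209 28240/124209 -8 3 E
final -7 3 N

n=0: pose=(-8,4,S); sL=20/157, sR=20/233; mL=-5470/36581, mR=7800/36581; mL+mR=10/157 → advance +1; mR−mL=13270/36581 → turn +1·90°
n=1: pose=(-8,3,E); sL=40/333, sR=40/373; mL=-20780/124209, mR=28240/124209; mL+mR=20/333 → advance +1; mR−mL=16340/41403 → turn +1·90°
n=2: pose=(-7,3,N); sL=5/52, sR=5/34; mL=-345/1768, mR=215/884; mL+mR=5/104 → advance +1; mR−mL=775/1768 → turn +1·90°
n=3: pose=(-7,4,W); sL=40/397, sR=8/73; mL=-4636/28981, mR=6096/28981; mL+mR=20/397 → advance +1; mR−mL=10732/28981 → turn +1·90°
n=4: pose=(-8,4,S); sL=20/157, sR=20/233; mL=-5470/36581, mR=7800/36581; mL+mR=10/157 → advance +1; mR−mL=13270/36581 → turn +1·90°
n=5: pose=(-8,3,E); sL=40/333, sR=40/373; mL=-20780/124209, mR=28240/124209; mL+mR=20/333 → advance +1; mR−mL=16340/41403 → turn +1·90°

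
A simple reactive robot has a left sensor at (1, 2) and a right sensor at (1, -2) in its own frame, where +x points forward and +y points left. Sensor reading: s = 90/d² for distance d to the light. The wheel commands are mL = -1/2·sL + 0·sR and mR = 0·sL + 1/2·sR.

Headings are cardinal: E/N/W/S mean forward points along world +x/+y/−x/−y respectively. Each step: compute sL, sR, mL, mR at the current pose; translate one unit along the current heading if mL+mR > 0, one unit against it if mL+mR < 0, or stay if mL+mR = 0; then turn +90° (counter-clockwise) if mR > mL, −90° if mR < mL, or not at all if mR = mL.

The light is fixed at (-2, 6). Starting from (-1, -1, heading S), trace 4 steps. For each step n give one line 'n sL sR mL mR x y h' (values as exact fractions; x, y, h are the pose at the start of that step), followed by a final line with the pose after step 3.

n=0: pose=(-1,-1,S); sL=90/73, sR=18/13; mL=-45/73, mR=9/13; mL+mR=72/949 → advance +1; mR−mL=1242/949 → turn +1·90°
n=1: pose=(-1,-2,E); sL=9/4, sR=45/52; mL=-9/8, mR=45/104; mL+mR=-9/13 → advance -1; mR−mL=81/52 → turn +1·90°
n=2: pose=(-2,-2,N); sL=90/53, sR=90/53; mL=-45/53, mR=45/53; mL+mR=0 → advance +0; mR−mL=90/53 → turn +1·90°
n=3: pose=(-2,-2,W); sL=90/101, sR=90/37; mL=-45/101, mR=45/37; mL+mR=2880/3737 → advance +1; mR−mL=6210/3737 → turn +1·90°

0 90/73 18/13 -45/73 9/13 -1 -1 S
1 9/4 45/52 -9/8 45/104 -1 -2 E
2 90/53 90/53 -45/53 45/53 -2 -2 N
3 90/101 90/37 -45/101 45/37 -2 -2 W
final -3 -2 S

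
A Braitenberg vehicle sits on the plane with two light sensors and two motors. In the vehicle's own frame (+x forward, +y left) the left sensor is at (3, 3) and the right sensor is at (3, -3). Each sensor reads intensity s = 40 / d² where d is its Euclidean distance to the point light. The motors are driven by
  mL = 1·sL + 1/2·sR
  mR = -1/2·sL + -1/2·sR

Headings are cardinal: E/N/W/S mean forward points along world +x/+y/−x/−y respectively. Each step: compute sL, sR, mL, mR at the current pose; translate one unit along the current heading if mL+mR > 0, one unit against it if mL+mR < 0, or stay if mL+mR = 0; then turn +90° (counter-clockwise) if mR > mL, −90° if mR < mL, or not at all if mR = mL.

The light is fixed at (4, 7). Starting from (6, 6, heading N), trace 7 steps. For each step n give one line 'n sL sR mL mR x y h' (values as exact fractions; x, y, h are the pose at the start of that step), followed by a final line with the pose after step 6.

0 8 40/29 252/29 -136/29 6 6 N
1 20/17 20/17 30/17 -20/17 6 7 E
2 8/9 40/9 28/9 -8/3 7 7 S
3 5/2 10 15/2 -25/4 7 6 W
4 8 40/29 252/29 -136/29 6 6 N
5 20/17 20/17 30/17 -20/17 6 7 E
6 8/9 40/9 28/9 -8/3 7 7 S
final 7 6 W

n=0: pose=(6,6,N); sL=8, sR=40/29; mL=252/29, mR=-136/29; mL+mR=4 → advance +1; mR−mL=-388/29 → turn -1·90°
n=1: pose=(6,7,E); sL=20/17, sR=20/17; mL=30/17, mR=-20/17; mL+mR=10/17 → advance +1; mR−mL=-50/17 → turn -1·90°
n=2: pose=(7,7,S); sL=8/9, sR=40/9; mL=28/9, mR=-8/3; mL+mR=4/9 → advance +1; mR−mL=-52/9 → turn -1·90°
n=3: pose=(7,6,W); sL=5/2, sR=10; mL=15/2, mR=-25/4; mL+mR=5/4 → advance +1; mR−mL=-55/4 → turn -1·90°
n=4: pose=(6,6,N); sL=8, sR=40/29; mL=252/29, mR=-136/29; mL+mR=4 → advance +1; mR−mL=-388/29 → turn -1·90°
n=5: pose=(6,7,E); sL=20/17, sR=20/17; mL=30/17, mR=-20/17; mL+mR=10/17 → advance +1; mR−mL=-50/17 → turn -1·90°
n=6: pose=(7,7,S); sL=8/9, sR=40/9; mL=28/9, mR=-8/3; mL+mR=4/9 → advance +1; mR−mL=-52/9 → turn -1·90°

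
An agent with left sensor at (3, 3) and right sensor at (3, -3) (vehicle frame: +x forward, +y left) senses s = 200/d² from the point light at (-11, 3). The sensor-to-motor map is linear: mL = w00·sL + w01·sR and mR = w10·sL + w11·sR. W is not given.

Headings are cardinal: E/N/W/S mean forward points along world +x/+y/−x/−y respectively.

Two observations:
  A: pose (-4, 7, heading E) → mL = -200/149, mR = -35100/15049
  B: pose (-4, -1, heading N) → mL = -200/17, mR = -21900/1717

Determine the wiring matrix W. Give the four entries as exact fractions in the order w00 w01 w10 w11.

obs A: pose=(-4,7,E) → sL=200/149, sR=200/101, mL=-200/149, mR=-35100/15049
obs B: pose=(-4,-1,N) → sL=200/17, sR=200/101, mL=-200/17, mR=-21900/1717
sensor matrix S = [[200/149, 200/101], [200/17, 200/101]]; det S = -5280000/255833
solve [mL_A; mL_B] = S·[w00; w01] and [mR_A; mR_B] = S·[w10; w11]:
  w00 = -1, w01 = 0, w10 = -1, w11 = -1/2

-1 0 -1 -1/2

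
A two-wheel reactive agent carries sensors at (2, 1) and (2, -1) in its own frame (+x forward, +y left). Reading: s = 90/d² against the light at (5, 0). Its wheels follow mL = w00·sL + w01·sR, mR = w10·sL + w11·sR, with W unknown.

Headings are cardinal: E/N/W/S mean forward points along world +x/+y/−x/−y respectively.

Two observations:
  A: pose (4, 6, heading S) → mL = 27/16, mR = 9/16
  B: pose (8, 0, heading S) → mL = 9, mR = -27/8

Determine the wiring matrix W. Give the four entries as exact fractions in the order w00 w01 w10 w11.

-1/2 1 1/2 -1/2

obs A: pose=(4,6,S) → sL=45/8, sR=9/2, mL=27/16, mR=9/16
obs B: pose=(8,0,S) → sL=9/2, sR=45/4, mL=9, mR=-27/8
sensor matrix S = [[45/8, 9/2], [9/2, 45/4]]; det S = 1377/32
solve [mL_A; mL_B] = S·[w00; w01] and [mR_A; mR_B] = S·[w10; w11]:
  w00 = -1/2, w01 = 1, w10 = 1/2, w11 = -1/2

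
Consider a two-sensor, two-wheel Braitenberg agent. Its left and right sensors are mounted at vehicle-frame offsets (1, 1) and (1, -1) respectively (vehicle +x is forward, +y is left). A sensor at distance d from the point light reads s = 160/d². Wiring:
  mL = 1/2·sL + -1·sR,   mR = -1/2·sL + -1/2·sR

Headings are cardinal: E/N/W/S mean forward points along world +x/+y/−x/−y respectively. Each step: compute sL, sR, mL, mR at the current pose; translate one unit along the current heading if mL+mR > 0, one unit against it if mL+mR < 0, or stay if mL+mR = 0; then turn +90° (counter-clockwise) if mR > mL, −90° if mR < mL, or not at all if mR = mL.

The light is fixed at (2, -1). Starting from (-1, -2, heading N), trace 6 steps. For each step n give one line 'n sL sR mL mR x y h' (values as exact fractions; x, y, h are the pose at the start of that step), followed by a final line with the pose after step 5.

0 10 40 -35 -25 -1 -2 N
1 32/5 160/17 -528/85 -672/85 -1 -3 W
2 16 80 -72 -48 0 -3 N
3 32/5 160/13 -592/65 -608/65 0 -4 W
4 20 40 -30 -30 1 -4 N
5 160/13 160/9 -1360/117 -1760/117 1 -5 N
final 1 -6 E

n=0: pose=(-1,-2,N); sL=10, sR=40; mL=-35, mR=-25; mL+mR=-60 → advance -1; mR−mL=10 → turn +1·90°
n=1: pose=(-1,-3,W); sL=32/5, sR=160/17; mL=-528/85, mR=-672/85; mL+mR=-240/17 → advance -1; mR−mL=-144/85 → turn -1·90°
n=2: pose=(0,-3,N); sL=16, sR=80; mL=-72, mR=-48; mL+mR=-120 → advance -1; mR−mL=24 → turn +1·90°
n=3: pose=(0,-4,W); sL=32/5, sR=160/13; mL=-592/65, mR=-608/65; mL+mR=-240/13 → advance -1; mR−mL=-16/65 → turn -1·90°
n=4: pose=(1,-4,N); sL=20, sR=40; mL=-30, mR=-30; mL+mR=-60 → advance -1; mR−mL=0 → turn +0·90°
n=5: pose=(1,-5,N); sL=160/13, sR=160/9; mL=-1360/117, mR=-1760/117; mL+mR=-80/3 → advance -1; mR−mL=-400/117 → turn -1·90°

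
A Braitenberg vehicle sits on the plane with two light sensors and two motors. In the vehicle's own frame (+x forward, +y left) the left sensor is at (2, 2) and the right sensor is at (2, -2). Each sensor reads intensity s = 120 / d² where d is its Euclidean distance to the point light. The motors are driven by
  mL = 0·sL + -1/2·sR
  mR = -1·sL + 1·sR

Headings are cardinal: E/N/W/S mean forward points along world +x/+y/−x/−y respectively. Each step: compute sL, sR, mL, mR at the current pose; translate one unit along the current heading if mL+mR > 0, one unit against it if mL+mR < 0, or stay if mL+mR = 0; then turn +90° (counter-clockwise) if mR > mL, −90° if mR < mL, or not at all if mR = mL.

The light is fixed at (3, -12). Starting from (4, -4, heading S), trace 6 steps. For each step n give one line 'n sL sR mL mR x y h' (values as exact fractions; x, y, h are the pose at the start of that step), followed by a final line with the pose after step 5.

0 8/3 120/37 -60/37 64/111 4 -4 S
1 12/13 60/29 -30/29 432/377 4 -3 E
2 120/121 120/137 -60/137 -1920/16577 5 -3 N
3 10/3 6/5 -3/5 -32/15 5 -4 W
4 120/101 24/25 -12/25 -576/2525 6 -4 N
5 60/13 60/41 -30/41 -1680/533 6 -5 W
final 7 -5 N

n=0: pose=(4,-4,S); sL=8/3, sR=120/37; mL=-60/37, mR=64/111; mL+mR=-116/111 → advance -1; mR−mL=244/111 → turn +1·90°
n=1: pose=(4,-3,E); sL=12/13, sR=60/29; mL=-30/29, mR=432/377; mL+mR=42/377 → advance +1; mR−mL=822/377 → turn +1·90°
n=2: pose=(5,-3,N); sL=120/121, sR=120/137; mL=-60/137, mR=-1920/16577; mL+mR=-9180/16577 → advance -1; mR−mL=5340/16577 → turn +1·90°
n=3: pose=(5,-4,W); sL=10/3, sR=6/5; mL=-3/5, mR=-32/15; mL+mR=-41/15 → advance -1; mR−mL=-23/15 → turn -1·90°
n=4: pose=(6,-4,N); sL=120/101, sR=24/25; mL=-12/25, mR=-576/2525; mL+mR=-1788/2525 → advance -1; mR−mL=636/2525 → turn +1·90°
n=5: pose=(6,-5,W); sL=60/13, sR=60/41; mL=-30/41, mR=-1680/533; mL+mR=-2070/533 → advance -1; mR−mL=-1290/533 → turn -1·90°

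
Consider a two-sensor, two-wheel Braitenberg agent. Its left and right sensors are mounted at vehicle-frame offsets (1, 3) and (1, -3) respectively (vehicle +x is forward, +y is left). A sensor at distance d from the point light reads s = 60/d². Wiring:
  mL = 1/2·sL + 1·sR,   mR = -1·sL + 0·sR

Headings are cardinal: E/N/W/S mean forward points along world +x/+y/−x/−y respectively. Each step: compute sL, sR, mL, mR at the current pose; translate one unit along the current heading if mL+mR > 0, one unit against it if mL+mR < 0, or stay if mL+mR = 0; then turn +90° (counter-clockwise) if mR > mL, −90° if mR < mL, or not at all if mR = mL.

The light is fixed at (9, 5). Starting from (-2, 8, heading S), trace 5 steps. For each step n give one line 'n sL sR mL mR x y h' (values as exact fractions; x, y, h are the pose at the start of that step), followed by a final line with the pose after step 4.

0 15/17 3/10 63/85 -15/17 -2 8 S
1 12/29 60/193 2898/5597 -12/29 -2 9 W
2 6/25 30/53 909/1325 -6/25 -3 9 N
3 12/37 12/25 594/925 -12/37 -3 10 E
4 3/4 15/53 279/424 -3/4 -2 10 S
final -2 11 W

n=0: pose=(-2,8,S); sL=15/17, sR=3/10; mL=63/85, mR=-15/17; mL+mR=-12/85 → advance -1; mR−mL=-138/85 → turn -1·90°
n=1: pose=(-2,9,W); sL=12/29, sR=60/193; mL=2898/5597, mR=-12/29; mL+mR=582/5597 → advance +1; mR−mL=-5214/5597 → turn -1·90°
n=2: pose=(-3,9,N); sL=6/25, sR=30/53; mL=909/1325, mR=-6/25; mL+mR=591/1325 → advance +1; mR−mL=-1227/1325 → turn -1·90°
n=3: pose=(-3,10,E); sL=12/37, sR=12/25; mL=594/925, mR=-12/37; mL+mR=294/925 → advance +1; mR−mL=-894/925 → turn -1·90°
n=4: pose=(-2,10,S); sL=3/4, sR=15/53; mL=279/424, mR=-3/4; mL+mR=-39/424 → advance -1; mR−mL=-597/424 → turn -1·90°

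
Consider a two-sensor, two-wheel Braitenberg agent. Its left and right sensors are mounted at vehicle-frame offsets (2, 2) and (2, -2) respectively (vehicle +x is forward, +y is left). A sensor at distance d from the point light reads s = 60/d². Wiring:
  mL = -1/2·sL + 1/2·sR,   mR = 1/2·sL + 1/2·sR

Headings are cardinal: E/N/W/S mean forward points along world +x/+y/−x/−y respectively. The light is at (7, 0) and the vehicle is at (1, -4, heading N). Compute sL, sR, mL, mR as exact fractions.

left sensor world pos  = (-1, -2); dL² = 68
right sensor world pos = (3, -2); dR² = 20
sL = 60/68 = 15/17
sR = 60/20 = 3
mL = -1/2·sL + 1/2·sR = 18/17
mR = 1/2·sL + 1/2·sR = 33/17

15/17 3 18/17 33/17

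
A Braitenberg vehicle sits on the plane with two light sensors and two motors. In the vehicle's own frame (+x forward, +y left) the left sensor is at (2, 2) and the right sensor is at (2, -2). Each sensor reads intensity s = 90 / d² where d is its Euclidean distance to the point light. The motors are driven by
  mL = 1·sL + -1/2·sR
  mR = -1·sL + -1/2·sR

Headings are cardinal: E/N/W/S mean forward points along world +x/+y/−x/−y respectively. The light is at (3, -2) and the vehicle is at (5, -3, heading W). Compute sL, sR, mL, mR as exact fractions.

10 90 -35 -55

left sensor world pos  = (3, -5); dL² = 9
right sensor world pos = (3, -1); dR² = 1
sL = 90/9 = 10
sR = 90/1 = 90
mL = 1·sL + -1/2·sR = -35
mR = -1·sL + -1/2·sR = -55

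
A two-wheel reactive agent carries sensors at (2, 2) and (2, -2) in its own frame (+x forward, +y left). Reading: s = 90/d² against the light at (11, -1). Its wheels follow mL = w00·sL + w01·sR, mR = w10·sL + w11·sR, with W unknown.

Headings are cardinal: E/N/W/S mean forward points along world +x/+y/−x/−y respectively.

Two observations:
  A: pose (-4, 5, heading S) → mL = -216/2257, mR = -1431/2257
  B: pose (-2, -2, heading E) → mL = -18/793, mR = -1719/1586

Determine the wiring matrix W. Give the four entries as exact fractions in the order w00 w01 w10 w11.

-1/2 1/2 -1 -1/2

obs A: pose=(-4,5,S) → sL=18/37, sR=18/61, mL=-216/2257, mR=-1431/2257
obs B: pose=(-2,-2,E) → sL=45/61, sR=9/13, mL=-18/793, mR=-1719/1586
sensor matrix S = [[18/37, 18/61], [45/61, 9/13]]; det S = 213192/1789801
solve [mL_A; mL_B] = S·[w00; w01] and [mR_A; mR_B] = S·[w10; w11]:
  w00 = -1/2, w01 = 1/2, w10 = -1, w11 = -1/2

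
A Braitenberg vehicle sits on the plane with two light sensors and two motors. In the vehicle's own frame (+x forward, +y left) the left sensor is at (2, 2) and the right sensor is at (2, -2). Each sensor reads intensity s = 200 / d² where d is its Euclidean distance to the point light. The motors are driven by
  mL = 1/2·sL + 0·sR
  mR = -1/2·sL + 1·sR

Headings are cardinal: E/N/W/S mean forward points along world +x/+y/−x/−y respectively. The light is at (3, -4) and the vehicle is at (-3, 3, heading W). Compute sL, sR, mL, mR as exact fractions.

200/89 40/29 100/89 660/2581

left sensor world pos  = (-5, 1); dL² = 89
right sensor world pos = (-5, 5); dR² = 145
sL = 200/89 = 200/89
sR = 200/145 = 40/29
mL = 1/2·sL + 0·sR = 100/89
mR = -1/2·sL + 1·sR = 660/2581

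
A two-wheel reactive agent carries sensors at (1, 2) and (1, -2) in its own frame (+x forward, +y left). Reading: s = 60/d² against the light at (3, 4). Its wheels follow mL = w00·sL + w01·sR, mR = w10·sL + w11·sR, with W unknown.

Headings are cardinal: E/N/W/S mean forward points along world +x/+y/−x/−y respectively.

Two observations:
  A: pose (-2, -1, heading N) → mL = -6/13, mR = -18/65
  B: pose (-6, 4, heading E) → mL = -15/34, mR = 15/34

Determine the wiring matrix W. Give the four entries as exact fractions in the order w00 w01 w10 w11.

-1/2 0 1 -1/2

obs A: pose=(-2,-1,N) → sL=12/13, sR=12/5, mL=-6/13, mR=-18/65
obs B: pose=(-6,4,E) → sL=15/17, sR=15/17, mL=-15/34, mR=15/34
sensor matrix S = [[12/13, 12/5], [15/17, 15/17]]; det S = -288/221
solve [mL_A; mL_B] = S·[w00; w01] and [mR_A; mR_B] = S·[w10; w11]:
  w00 = -1/2, w01 = 0, w10 = 1, w11 = -1/2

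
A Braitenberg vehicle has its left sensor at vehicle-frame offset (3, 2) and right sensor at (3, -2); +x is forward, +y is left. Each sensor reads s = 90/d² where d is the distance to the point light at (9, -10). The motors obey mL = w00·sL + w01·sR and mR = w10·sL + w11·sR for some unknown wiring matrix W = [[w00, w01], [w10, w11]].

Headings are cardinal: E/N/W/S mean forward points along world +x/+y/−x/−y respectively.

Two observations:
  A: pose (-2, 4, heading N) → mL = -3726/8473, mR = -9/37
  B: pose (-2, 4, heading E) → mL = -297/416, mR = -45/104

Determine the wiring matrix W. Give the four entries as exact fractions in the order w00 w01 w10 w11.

obs A: pose=(-2,4,N) → sL=45/229, sR=9/37, mL=-3726/8473, mR=-9/37
obs B: pose=(-2,4,E) → sL=9/32, sR=45/104, mL=-297/416, mR=-45/104
sensor matrix S = [[45/229, 9/37], [9/32, 45/104]]; det S = 58563/3524768
solve [mL_A; mL_B] = S·[w00; w01] and [mR_A; mR_B] = S·[w10; w11]:
  w00 = -1, w01 = -1, w10 = 0, w11 = -1

-1 -1 0 -1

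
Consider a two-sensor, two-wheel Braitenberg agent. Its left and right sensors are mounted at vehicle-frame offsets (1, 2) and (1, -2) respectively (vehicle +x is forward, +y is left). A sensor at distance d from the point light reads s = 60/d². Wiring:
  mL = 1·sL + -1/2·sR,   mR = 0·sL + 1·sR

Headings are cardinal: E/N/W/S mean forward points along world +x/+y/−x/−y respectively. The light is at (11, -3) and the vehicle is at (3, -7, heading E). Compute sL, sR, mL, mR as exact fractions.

left sensor world pos  = (4, -5); dL² = 53
right sensor world pos = (4, -9); dR² = 85
sL = 60/53 = 60/53
sR = 60/85 = 12/17
mL = 1·sL + -1/2·sR = 702/901
mR = 0·sL + 1·sR = 12/17

60/53 12/17 702/901 12/17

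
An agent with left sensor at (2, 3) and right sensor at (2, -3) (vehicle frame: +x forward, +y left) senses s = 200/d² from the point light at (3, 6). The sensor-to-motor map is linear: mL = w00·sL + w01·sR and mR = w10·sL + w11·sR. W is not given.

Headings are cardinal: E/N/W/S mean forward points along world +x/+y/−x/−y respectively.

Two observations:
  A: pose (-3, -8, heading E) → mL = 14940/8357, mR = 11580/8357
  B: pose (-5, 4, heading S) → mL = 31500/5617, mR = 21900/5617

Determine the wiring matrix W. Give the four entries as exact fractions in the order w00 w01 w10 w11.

obs A: pose=(-3,-8,E) → sL=200/137, sR=40/61, mL=14940/8357, mR=11580/8357
obs B: pose=(-5,4,S) → sL=200/41, sR=200/137, mL=31500/5617, mR=21900/5617
sensor matrix S = [[200/137, 40/61], [200/41, 200/137]]; det S = -50112000/46941269
solve [mL_A; mL_B] = S·[w00; w01] and [mR_A; mR_B] = S·[w10; w11]:
  w00 = 1, w01 = 1/2, w10 = 1/2, w11 = 1

1 1/2 1/2 1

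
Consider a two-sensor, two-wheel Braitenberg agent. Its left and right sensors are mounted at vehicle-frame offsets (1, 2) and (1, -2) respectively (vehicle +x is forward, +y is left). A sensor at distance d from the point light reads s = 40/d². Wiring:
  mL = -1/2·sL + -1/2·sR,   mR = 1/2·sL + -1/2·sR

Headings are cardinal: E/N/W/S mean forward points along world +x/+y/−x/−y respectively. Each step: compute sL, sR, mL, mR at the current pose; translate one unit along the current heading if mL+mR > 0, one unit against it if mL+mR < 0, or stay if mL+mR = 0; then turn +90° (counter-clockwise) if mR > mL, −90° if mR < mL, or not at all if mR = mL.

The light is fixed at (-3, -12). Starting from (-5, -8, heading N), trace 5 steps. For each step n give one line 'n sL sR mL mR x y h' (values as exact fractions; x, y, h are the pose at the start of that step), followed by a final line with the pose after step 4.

n=0: pose=(-5,-8,N); sL=40/41, sR=8/5; mL=-264/205, mR=-64/205; mL+mR=-8/5 → advance -1; mR−mL=40/41 → turn +1·90°
n=1: pose=(-5,-9,W); sL=4, sR=20/17; mL=-44/17, mR=24/17; mL+mR=-20/17 → advance -1; mR−mL=4 → turn +1·90°
n=2: pose=(-4,-9,S); sL=8, sR=40/13; mL=-72/13, mR=32/13; mL+mR=-40/13 → advance -1; mR−mL=8 → turn +1·90°
n=3: pose=(-4,-8,E); sL=10/9, sR=10; mL=-50/9, mR=-40/9; mL+mR=-10 → advance -1; mR−mL=10/9 → turn +1·90°
n=4: pose=(-5,-8,N); sL=40/41, sR=8/5; mL=-264/205, mR=-64/205; mL+mR=-8/5 → advance -1; mR−mL=40/41 → turn +1·90°

0 40/41 8/5 -264/205 -64/205 -5 -8 N
1 4 20/17 -44/17 24/17 -5 -9 W
2 8 40/13 -72/13 32/13 -4 -9 S
3 10/9 10 -50/9 -40/9 -4 -8 E
4 40/41 8/5 -264/205 -64/205 -5 -8 N
final -5 -9 W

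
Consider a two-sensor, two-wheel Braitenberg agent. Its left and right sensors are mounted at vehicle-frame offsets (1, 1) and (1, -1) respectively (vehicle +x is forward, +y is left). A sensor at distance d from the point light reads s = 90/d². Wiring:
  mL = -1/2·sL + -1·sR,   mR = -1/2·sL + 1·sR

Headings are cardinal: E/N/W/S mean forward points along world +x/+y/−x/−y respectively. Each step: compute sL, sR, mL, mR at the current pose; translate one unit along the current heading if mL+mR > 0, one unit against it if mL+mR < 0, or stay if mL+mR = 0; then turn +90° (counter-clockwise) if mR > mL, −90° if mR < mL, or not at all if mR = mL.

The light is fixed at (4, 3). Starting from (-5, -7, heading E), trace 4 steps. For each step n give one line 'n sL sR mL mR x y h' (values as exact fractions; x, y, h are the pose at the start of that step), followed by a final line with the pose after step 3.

n=0: pose=(-5,-7,E); sL=18/29, sR=18/37; mL=-855/1073, mR=189/1073; mL+mR=-18/29 → advance -1; mR−mL=36/37 → turn +1·90°
n=1: pose=(-6,-7,N); sL=45/101, sR=5/9; mL=-1415/1818, mR=605/1818; mL+mR=-45/101 → advance -1; mR−mL=10/9 → turn +1·90°
n=2: pose=(-6,-8,W); sL=18/53, sR=90/221; mL=-6759/11713, mR=2781/11713; mL+mR=-18/53 → advance -1; mR−mL=180/221 → turn +1·90°
n=3: pose=(-5,-8,S); sL=45/104, sR=45/122; mL=-7425/12688, mR=1935/12688; mL+mR=-45/104 → advance -1; mR−mL=45/61 → turn +1·90°

0 18/29 18/37 -855/1073 189/1073 -5 -7 E
1 45/101 5/9 -1415/1818 605/1818 -6 -7 N
2 18/53 90/221 -6759/11713 2781/11713 -6 -8 W
3 45/104 45/122 -7425/12688 1935/12688 -5 -8 S
final -5 -7 E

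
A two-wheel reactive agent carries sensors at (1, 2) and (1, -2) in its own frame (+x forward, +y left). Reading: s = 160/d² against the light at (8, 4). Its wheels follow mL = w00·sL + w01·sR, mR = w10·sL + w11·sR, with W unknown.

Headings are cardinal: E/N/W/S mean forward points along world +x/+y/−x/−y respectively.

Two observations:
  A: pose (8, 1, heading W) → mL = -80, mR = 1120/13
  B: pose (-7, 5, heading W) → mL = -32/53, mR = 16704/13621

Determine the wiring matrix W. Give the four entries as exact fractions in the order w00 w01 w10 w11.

0 -1 1 1

obs A: pose=(8,1,W) → sL=80/13, sR=80, mL=-80, mR=1120/13
obs B: pose=(-7,5,W) → sL=160/257, sR=32/53, mL=-32/53, mR=16704/13621
sensor matrix S = [[80/13, 80], [160/257, 32/53]]; det S = -8161280/177073
solve [mL_A; mL_B] = S·[w00; w01] and [mR_A; mR_B] = S·[w10; w11]:
  w00 = 0, w01 = -1, w10 = 1, w11 = 1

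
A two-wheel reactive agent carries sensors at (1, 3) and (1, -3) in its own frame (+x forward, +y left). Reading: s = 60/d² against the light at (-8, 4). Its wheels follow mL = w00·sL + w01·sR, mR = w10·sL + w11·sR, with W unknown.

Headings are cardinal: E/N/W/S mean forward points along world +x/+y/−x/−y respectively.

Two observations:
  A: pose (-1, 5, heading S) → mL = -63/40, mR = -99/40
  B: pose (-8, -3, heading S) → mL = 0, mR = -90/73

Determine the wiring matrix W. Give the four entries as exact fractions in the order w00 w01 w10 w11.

1/2 -1/2 -1 -1/2

obs A: pose=(-1,5,S) → sL=3/5, sR=15/4, mL=-63/40, mR=-99/40
obs B: pose=(-8,-3,S) → sL=60/73, sR=60/73, mL=0, mR=-90/73
sensor matrix S = [[3/5, 15/4], [60/73, 60/73]]; det S = -189/73
solve [mL_A; mL_B] = S·[w00; w01] and [mR_A; mR_B] = S·[w10; w11]:
  w00 = 1/2, w01 = -1/2, w10 = -1, w11 = -1/2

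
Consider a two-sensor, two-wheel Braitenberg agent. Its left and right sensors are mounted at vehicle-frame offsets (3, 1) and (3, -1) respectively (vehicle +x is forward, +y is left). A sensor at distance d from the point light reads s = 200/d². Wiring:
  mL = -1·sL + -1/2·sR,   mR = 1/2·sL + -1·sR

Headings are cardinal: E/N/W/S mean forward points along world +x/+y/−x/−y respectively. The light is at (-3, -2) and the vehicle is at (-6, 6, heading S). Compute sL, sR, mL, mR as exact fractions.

left sensor world pos  = (-5, 3); dL² = 29
right sensor world pos = (-7, 3); dR² = 41
sL = 200/29 = 200/29
sR = 200/41 = 200/41
mL = -1·sL + -1/2·sR = -11100/1189
mR = 1/2·sL + -1·sR = -1700/1189

200/29 200/41 -11100/1189 -1700/1189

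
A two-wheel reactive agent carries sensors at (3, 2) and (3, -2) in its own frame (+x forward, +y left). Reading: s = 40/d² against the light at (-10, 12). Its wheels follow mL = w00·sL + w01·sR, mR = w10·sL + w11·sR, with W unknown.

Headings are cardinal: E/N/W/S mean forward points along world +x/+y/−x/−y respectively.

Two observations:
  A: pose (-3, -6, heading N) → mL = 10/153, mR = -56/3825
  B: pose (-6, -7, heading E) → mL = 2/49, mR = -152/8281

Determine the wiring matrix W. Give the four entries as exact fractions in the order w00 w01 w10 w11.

0 1/2 -1/2 1/2

obs A: pose=(-3,-6,N) → sL=4/25, sR=20/153, mL=10/153, mR=-56/3825
obs B: pose=(-6,-7,E) → sL=20/169, sR=4/49, mL=2/49, mR=-152/8281
sensor matrix S = [[4/25, 20/153], [20/169, 4/49]]; det S = -76288/31674825
solve [mL_A; mL_B] = S·[w00; w01] and [mR_A; mR_B] = S·[w10; w11]:
  w00 = 0, w01 = 1/2, w10 = -1/2, w11 = 1/2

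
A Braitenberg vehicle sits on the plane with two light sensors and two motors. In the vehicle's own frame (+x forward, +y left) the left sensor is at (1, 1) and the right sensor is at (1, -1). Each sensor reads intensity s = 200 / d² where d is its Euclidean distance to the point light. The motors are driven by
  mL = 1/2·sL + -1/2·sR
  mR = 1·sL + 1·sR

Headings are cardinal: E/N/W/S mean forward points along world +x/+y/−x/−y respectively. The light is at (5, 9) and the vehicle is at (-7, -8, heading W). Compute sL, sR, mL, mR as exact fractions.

200/493 8/17 -16/493 432/493

left sensor world pos  = (-8, -9); dL² = 493
right sensor world pos = (-8, -7); dR² = 425
sL = 200/493 = 200/493
sR = 200/425 = 8/17
mL = 1/2·sL + -1/2·sR = -16/493
mR = 1·sL + 1·sR = 432/493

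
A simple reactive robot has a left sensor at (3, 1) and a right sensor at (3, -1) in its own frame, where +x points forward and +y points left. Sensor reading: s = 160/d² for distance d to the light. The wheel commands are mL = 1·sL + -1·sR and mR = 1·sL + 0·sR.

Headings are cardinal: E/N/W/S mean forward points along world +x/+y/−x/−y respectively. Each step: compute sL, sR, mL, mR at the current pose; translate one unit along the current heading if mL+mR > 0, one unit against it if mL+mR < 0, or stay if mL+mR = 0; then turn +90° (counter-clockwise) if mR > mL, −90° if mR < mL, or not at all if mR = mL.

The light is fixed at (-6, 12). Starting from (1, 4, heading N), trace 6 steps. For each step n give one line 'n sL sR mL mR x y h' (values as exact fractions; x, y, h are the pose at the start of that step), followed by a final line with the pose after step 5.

n=0: pose=(1,4,N); sL=160/61, sR=160/89; mL=4480/5429, mR=160/61; mL+mR=18720/5429 → advance +1; mR−mL=160/89 → turn +1·90°
n=1: pose=(1,5,W); sL=2, sR=40/13; mL=-14/13, mR=2; mL+mR=12/13 → advance +1; mR−mL=40/13 → turn +1·90°
n=2: pose=(0,5,S); sL=160/149, sR=32/25; mL=-768/3725, mR=160/149; mL+mR=3232/3725 → advance +1; mR−mL=32/25 → turn +1·90°
n=3: pose=(0,4,E); sL=16/13, sR=80/81; mL=256/1053, mR=16/13; mL+mR=1552/1053 → advance +1; mR−mL=80/81 → turn +1·90°
n=4: pose=(1,4,N); sL=160/61, sR=160/89; mL=4480/5429, mR=160/61; mL+mR=18720/5429 → advance +1; mR−mL=160/89 → turn +1·90°
n=5: pose=(1,5,W); sL=2, sR=40/13; mL=-14/13, mR=2; mL+mR=12/13 → advance +1; mR−mL=40/13 → turn +1·90°

0 160/61 160/89 4480/5429 160/61 1 4 N
1 2 40/13 -14/13 2 1 5 W
2 160/149 32/25 -768/3725 160/149 0 5 S
3 16/13 80/81 256/1053 16/13 0 4 E
4 160/61 160/89 4480/5429 160/61 1 4 N
5 2 40/13 -14/13 2 1 5 W
final 0 5 S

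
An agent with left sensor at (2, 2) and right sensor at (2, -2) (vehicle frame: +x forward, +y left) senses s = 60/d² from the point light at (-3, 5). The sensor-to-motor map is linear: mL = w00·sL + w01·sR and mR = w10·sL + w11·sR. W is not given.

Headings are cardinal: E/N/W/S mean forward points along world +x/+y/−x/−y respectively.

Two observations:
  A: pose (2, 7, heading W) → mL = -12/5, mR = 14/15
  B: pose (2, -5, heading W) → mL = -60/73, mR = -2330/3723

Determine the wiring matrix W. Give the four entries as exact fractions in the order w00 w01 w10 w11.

0 -1 1/2 -1

obs A: pose=(2,7,W) → sL=20/3, sR=12/5, mL=-12/5, mR=14/15
obs B: pose=(2,-5,W) → sL=20/51, sR=60/73, mL=-60/73, mR=-2330/3723
sensor matrix S = [[20/3, 12/5], [20/51, 60/73]]; det S = 5632/1241
solve [mL_A; mL_B] = S·[w00; w01] and [mR_A; mR_B] = S·[w10; w11]:
  w00 = 0, w01 = -1, w10 = 1/2, w11 = -1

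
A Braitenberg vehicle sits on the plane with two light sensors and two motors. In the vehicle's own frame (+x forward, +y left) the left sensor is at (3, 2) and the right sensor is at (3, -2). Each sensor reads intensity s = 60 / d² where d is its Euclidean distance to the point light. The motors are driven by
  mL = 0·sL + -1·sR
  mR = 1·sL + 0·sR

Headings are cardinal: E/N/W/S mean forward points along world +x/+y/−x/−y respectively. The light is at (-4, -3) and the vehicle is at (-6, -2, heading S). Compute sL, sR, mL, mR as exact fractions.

left sensor world pos  = (-4, -5); dL² = 4
right sensor world pos = (-8, -5); dR² = 20
sL = 60/4 = 15
sR = 60/20 = 3
mL = 0·sL + -1·sR = -3
mR = 1·sL + 0·sR = 15

15 3 -3 15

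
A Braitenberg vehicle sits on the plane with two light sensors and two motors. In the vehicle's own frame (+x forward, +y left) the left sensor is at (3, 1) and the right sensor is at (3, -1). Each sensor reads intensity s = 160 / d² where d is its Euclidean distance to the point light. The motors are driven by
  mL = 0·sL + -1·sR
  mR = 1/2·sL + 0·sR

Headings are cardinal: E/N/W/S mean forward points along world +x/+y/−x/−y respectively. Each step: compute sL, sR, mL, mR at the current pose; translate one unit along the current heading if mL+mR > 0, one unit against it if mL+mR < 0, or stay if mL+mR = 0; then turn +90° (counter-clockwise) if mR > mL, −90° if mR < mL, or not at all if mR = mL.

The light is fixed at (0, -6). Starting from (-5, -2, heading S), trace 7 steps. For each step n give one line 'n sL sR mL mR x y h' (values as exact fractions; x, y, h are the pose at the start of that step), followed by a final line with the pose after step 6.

0 160/17 160/37 -160/37 80/17 -5 -2 S
1 8 20 -20 4 -5 -3 E
2 32/17 160/61 -160/61 16/17 -6 -3 N
3 80/41 16/9 -16/9 40/41 -6 -4 W
4 160/17 160/37 -160/37 80/17 -5 -4 S
5 20 40 -40 10 -5 -5 E
6 32/13 160/41 -160/41 16/13 -6 -5 N
final -6 -6 W

n=0: pose=(-5,-2,S); sL=160/17, sR=160/37; mL=-160/37, mR=80/17; mL+mR=240/629 → advance +1; mR−mL=5680/629 → turn +1·90°
n=1: pose=(-5,-3,E); sL=8, sR=20; mL=-20, mR=4; mL+mR=-16 → advance -1; mR−mL=24 → turn +1·90°
n=2: pose=(-6,-3,N); sL=32/17, sR=160/61; mL=-160/61, mR=16/17; mL+mR=-1744/1037 → advance -1; mR−mL=3696/1037 → turn +1·90°
n=3: pose=(-6,-4,W); sL=80/41, sR=16/9; mL=-16/9, mR=40/41; mL+mR=-296/369 → advance -1; mR−mL=1016/369 → turn +1·90°
n=4: pose=(-5,-4,S); sL=160/17, sR=160/37; mL=-160/37, mR=80/17; mL+mR=240/629 → advance +1; mR−mL=5680/629 → turn +1·90°
n=5: pose=(-5,-5,E); sL=20, sR=40; mL=-40, mR=10; mL+mR=-30 → advance -1; mR−mL=50 → turn +1·90°
n=6: pose=(-6,-5,N); sL=32/13, sR=160/41; mL=-160/41, mR=16/13; mL+mR=-1424/533 → advance -1; mR−mL=2736/533 → turn +1·90°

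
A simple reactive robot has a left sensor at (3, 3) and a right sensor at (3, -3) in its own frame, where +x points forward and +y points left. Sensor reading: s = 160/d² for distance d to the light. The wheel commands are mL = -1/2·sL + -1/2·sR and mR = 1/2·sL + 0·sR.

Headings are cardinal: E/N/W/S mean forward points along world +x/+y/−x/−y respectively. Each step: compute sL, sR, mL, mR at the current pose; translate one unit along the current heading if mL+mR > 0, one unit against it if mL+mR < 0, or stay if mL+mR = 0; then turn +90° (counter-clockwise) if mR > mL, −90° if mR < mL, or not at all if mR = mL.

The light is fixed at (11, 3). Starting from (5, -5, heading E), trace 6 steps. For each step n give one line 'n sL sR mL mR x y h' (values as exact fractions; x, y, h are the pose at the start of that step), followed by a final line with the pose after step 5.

n=0: pose=(5,-5,E); sL=80/17, sR=16/13; mL=-656/221, mR=40/17; mL+mR=-8/13 → advance -1; mR−mL=1176/221 → turn +1·90°
n=1: pose=(4,-5,N); sL=32/25, sR=160/41; mL=-2656/1025, mR=16/25; mL+mR=-80/41 → advance -1; mR−mL=3312/1025 → turn +1·90°
n=2: pose=(4,-6,W); sL=40/61, sR=20/17; mL=-950/1037, mR=20/61; mL+mR=-10/17 → advance -1; mR−mL=1290/1037 → turn +1·90°
n=3: pose=(5,-6,S); sL=160/153, sR=32/45; mL=-224/255, mR=80/153; mL+mR=-16/45 → advance -1; mR−mL=1072/765 → turn +1·90°
n=4: pose=(5,-5,E); sL=80/17, sR=16/13; mL=-656/221, mR=40/17; mL+mR=-8/13 → advance -1; mR−mL=1176/221 → turn +1·90°
n=5: pose=(4,-5,N); sL=32/25, sR=160/41; mL=-2656/1025, mR=16/25; mL+mR=-80/41 → advance -1; mR−mL=3312/1025 → turn +1·90°

0 80/17 16/13 -656/221 40/17 5 -5 E
1 32/25 160/41 -2656/1025 16/25 4 -5 N
2 40/61 20/17 -950/1037 20/61 4 -6 W
3 160/153 32/45 -224/255 80/153 5 -6 S
4 80/17 16/13 -656/221 40/17 5 -5 E
5 32/25 160/41 -2656/1025 16/25 4 -5 N
final 4 -6 W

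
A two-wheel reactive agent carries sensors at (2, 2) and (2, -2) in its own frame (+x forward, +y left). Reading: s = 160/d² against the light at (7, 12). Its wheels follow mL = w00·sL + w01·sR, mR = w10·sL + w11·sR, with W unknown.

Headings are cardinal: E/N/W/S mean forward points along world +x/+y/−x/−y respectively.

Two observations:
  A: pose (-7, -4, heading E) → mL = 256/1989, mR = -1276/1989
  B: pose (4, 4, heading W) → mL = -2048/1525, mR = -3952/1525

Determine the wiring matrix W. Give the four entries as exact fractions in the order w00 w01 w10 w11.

1 -1 -1 -1/2

obs A: pose=(-7,-4,E) → sL=8/17, sR=40/117, mL=256/1989, mR=-1276/1989
obs B: pose=(4,4,W) → sL=32/25, sR=160/61, mL=-2048/1525, mR=-3952/1525
sensor matrix S = [[8/17, 40/117], [32/25, 160/61]]; det S = 483328/606645
solve [mL_A; mL_B] = S·[w00; w01] and [mR_A; mR_B] = S·[w10; w11]:
  w00 = 1, w01 = -1, w10 = -1, w11 = -1/2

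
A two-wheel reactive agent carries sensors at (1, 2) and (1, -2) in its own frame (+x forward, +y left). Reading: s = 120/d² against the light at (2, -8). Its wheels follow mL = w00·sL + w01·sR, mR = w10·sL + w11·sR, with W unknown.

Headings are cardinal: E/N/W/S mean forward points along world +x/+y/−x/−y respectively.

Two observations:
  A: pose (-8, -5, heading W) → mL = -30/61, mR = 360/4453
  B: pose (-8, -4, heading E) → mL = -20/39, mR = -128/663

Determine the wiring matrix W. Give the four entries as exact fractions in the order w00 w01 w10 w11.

-1/2 0 1/2 -1/2

obs A: pose=(-8,-5,W) → sL=60/61, sR=60/73, mL=-30/61, mR=360/4453
obs B: pose=(-8,-4,E) → sL=40/39, sR=24/17, mL=-20/39, mR=-128/663
sensor matrix S = [[60/61, 60/73], [40/39, 24/17]]; det S = 536960/984113
solve [mL_A; mL_B] = S·[w00; w01] and [mR_A; mR_B] = S·[w10; w11]:
  w00 = -1/2, w01 = 0, w10 = 1/2, w11 = -1/2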